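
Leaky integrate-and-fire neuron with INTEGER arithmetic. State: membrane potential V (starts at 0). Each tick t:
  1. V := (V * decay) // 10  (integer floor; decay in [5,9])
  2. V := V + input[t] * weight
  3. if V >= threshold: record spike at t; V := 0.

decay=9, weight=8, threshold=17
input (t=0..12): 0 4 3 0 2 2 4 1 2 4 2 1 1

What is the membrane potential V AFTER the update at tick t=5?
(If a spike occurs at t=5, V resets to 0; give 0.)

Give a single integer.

t=0: input=0 -> V=0
t=1: input=4 -> V=0 FIRE
t=2: input=3 -> V=0 FIRE
t=3: input=0 -> V=0
t=4: input=2 -> V=16
t=5: input=2 -> V=0 FIRE
t=6: input=4 -> V=0 FIRE
t=7: input=1 -> V=8
t=8: input=2 -> V=0 FIRE
t=9: input=4 -> V=0 FIRE
t=10: input=2 -> V=16
t=11: input=1 -> V=0 FIRE
t=12: input=1 -> V=8

Answer: 0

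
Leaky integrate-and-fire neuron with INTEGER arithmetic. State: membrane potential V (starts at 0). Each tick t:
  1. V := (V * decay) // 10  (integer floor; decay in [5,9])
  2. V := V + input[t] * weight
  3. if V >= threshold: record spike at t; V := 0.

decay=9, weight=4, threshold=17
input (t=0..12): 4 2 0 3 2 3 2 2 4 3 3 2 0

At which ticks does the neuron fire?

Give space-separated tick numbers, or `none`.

t=0: input=4 -> V=16
t=1: input=2 -> V=0 FIRE
t=2: input=0 -> V=0
t=3: input=3 -> V=12
t=4: input=2 -> V=0 FIRE
t=5: input=3 -> V=12
t=6: input=2 -> V=0 FIRE
t=7: input=2 -> V=8
t=8: input=4 -> V=0 FIRE
t=9: input=3 -> V=12
t=10: input=3 -> V=0 FIRE
t=11: input=2 -> V=8
t=12: input=0 -> V=7

Answer: 1 4 6 8 10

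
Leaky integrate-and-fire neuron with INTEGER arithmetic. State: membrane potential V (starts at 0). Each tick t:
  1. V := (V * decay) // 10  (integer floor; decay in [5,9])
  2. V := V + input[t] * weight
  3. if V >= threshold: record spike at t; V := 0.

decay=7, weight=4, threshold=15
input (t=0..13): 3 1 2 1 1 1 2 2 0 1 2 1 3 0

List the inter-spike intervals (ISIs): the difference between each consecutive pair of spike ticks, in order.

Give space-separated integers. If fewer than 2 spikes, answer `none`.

Answer: 5 5

Derivation:
t=0: input=3 -> V=12
t=1: input=1 -> V=12
t=2: input=2 -> V=0 FIRE
t=3: input=1 -> V=4
t=4: input=1 -> V=6
t=5: input=1 -> V=8
t=6: input=2 -> V=13
t=7: input=2 -> V=0 FIRE
t=8: input=0 -> V=0
t=9: input=1 -> V=4
t=10: input=2 -> V=10
t=11: input=1 -> V=11
t=12: input=3 -> V=0 FIRE
t=13: input=0 -> V=0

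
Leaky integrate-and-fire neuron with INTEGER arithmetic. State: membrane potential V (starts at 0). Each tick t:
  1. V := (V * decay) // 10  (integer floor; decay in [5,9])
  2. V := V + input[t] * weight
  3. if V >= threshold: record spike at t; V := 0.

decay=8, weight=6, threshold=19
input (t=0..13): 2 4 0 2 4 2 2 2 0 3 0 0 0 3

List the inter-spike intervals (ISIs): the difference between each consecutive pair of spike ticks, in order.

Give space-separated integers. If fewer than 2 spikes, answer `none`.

t=0: input=2 -> V=12
t=1: input=4 -> V=0 FIRE
t=2: input=0 -> V=0
t=3: input=2 -> V=12
t=4: input=4 -> V=0 FIRE
t=5: input=2 -> V=12
t=6: input=2 -> V=0 FIRE
t=7: input=2 -> V=12
t=8: input=0 -> V=9
t=9: input=3 -> V=0 FIRE
t=10: input=0 -> V=0
t=11: input=0 -> V=0
t=12: input=0 -> V=0
t=13: input=3 -> V=18

Answer: 3 2 3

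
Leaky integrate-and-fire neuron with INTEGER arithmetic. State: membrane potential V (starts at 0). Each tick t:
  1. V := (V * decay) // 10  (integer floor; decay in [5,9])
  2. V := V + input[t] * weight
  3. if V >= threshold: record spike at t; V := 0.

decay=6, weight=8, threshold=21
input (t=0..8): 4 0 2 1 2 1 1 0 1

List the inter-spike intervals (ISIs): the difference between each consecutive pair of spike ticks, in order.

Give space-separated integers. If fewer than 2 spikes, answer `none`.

t=0: input=4 -> V=0 FIRE
t=1: input=0 -> V=0
t=2: input=2 -> V=16
t=3: input=1 -> V=17
t=4: input=2 -> V=0 FIRE
t=5: input=1 -> V=8
t=6: input=1 -> V=12
t=7: input=0 -> V=7
t=8: input=1 -> V=12

Answer: 4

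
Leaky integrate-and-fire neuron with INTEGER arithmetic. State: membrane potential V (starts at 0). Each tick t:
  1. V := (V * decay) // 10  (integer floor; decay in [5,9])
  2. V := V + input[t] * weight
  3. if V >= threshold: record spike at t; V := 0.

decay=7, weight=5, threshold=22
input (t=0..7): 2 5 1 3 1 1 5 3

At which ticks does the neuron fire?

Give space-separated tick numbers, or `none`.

t=0: input=2 -> V=10
t=1: input=5 -> V=0 FIRE
t=2: input=1 -> V=5
t=3: input=3 -> V=18
t=4: input=1 -> V=17
t=5: input=1 -> V=16
t=6: input=5 -> V=0 FIRE
t=7: input=3 -> V=15

Answer: 1 6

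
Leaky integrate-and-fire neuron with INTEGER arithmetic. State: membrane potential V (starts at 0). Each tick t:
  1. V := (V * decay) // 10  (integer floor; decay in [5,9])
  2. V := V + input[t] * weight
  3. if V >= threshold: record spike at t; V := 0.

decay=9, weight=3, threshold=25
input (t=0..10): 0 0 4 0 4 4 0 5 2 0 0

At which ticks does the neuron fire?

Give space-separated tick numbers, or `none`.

t=0: input=0 -> V=0
t=1: input=0 -> V=0
t=2: input=4 -> V=12
t=3: input=0 -> V=10
t=4: input=4 -> V=21
t=5: input=4 -> V=0 FIRE
t=6: input=0 -> V=0
t=7: input=5 -> V=15
t=8: input=2 -> V=19
t=9: input=0 -> V=17
t=10: input=0 -> V=15

Answer: 5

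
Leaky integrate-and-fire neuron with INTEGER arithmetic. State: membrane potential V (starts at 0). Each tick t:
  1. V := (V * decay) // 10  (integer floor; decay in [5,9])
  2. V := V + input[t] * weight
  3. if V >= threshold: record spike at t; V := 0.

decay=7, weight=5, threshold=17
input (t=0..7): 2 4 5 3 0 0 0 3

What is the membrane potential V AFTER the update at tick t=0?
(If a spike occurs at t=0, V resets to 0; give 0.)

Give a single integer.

t=0: input=2 -> V=10
t=1: input=4 -> V=0 FIRE
t=2: input=5 -> V=0 FIRE
t=3: input=3 -> V=15
t=4: input=0 -> V=10
t=5: input=0 -> V=7
t=6: input=0 -> V=4
t=7: input=3 -> V=0 FIRE

Answer: 10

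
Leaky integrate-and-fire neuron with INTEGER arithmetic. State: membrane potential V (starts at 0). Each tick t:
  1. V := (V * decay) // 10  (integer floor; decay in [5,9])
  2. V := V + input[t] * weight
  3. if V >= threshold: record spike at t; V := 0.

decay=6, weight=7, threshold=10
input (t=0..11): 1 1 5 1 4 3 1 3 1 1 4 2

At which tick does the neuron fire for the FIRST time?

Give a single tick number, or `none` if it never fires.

Answer: 1

Derivation:
t=0: input=1 -> V=7
t=1: input=1 -> V=0 FIRE
t=2: input=5 -> V=0 FIRE
t=3: input=1 -> V=7
t=4: input=4 -> V=0 FIRE
t=5: input=3 -> V=0 FIRE
t=6: input=1 -> V=7
t=7: input=3 -> V=0 FIRE
t=8: input=1 -> V=7
t=9: input=1 -> V=0 FIRE
t=10: input=4 -> V=0 FIRE
t=11: input=2 -> V=0 FIRE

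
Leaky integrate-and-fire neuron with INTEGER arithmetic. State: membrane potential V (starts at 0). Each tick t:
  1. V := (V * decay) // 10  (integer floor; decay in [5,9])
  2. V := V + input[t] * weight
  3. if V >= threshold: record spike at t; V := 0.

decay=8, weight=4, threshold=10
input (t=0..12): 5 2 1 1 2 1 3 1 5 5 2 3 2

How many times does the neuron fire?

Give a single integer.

Answer: 7

Derivation:
t=0: input=5 -> V=0 FIRE
t=1: input=2 -> V=8
t=2: input=1 -> V=0 FIRE
t=3: input=1 -> V=4
t=4: input=2 -> V=0 FIRE
t=5: input=1 -> V=4
t=6: input=3 -> V=0 FIRE
t=7: input=1 -> V=4
t=8: input=5 -> V=0 FIRE
t=9: input=5 -> V=0 FIRE
t=10: input=2 -> V=8
t=11: input=3 -> V=0 FIRE
t=12: input=2 -> V=8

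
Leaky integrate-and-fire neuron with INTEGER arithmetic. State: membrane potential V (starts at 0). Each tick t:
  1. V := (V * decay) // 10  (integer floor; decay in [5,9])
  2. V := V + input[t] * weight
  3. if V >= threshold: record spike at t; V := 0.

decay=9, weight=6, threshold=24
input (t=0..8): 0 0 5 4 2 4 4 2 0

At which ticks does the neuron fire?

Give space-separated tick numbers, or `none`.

Answer: 2 3 5 6

Derivation:
t=0: input=0 -> V=0
t=1: input=0 -> V=0
t=2: input=5 -> V=0 FIRE
t=3: input=4 -> V=0 FIRE
t=4: input=2 -> V=12
t=5: input=4 -> V=0 FIRE
t=6: input=4 -> V=0 FIRE
t=7: input=2 -> V=12
t=8: input=0 -> V=10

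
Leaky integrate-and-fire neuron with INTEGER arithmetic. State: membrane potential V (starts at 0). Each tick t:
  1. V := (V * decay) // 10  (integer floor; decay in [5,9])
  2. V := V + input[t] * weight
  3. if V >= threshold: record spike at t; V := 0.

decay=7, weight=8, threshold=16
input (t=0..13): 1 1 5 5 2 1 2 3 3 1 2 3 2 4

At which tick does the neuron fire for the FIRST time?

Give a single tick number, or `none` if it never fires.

t=0: input=1 -> V=8
t=1: input=1 -> V=13
t=2: input=5 -> V=0 FIRE
t=3: input=5 -> V=0 FIRE
t=4: input=2 -> V=0 FIRE
t=5: input=1 -> V=8
t=6: input=2 -> V=0 FIRE
t=7: input=3 -> V=0 FIRE
t=8: input=3 -> V=0 FIRE
t=9: input=1 -> V=8
t=10: input=2 -> V=0 FIRE
t=11: input=3 -> V=0 FIRE
t=12: input=2 -> V=0 FIRE
t=13: input=4 -> V=0 FIRE

Answer: 2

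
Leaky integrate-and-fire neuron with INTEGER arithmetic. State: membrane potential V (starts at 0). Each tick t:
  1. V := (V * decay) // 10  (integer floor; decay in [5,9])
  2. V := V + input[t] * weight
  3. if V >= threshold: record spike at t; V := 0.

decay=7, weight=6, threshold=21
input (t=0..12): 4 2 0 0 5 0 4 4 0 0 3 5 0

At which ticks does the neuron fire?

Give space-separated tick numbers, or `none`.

t=0: input=4 -> V=0 FIRE
t=1: input=2 -> V=12
t=2: input=0 -> V=8
t=3: input=0 -> V=5
t=4: input=5 -> V=0 FIRE
t=5: input=0 -> V=0
t=6: input=4 -> V=0 FIRE
t=7: input=4 -> V=0 FIRE
t=8: input=0 -> V=0
t=9: input=0 -> V=0
t=10: input=3 -> V=18
t=11: input=5 -> V=0 FIRE
t=12: input=0 -> V=0

Answer: 0 4 6 7 11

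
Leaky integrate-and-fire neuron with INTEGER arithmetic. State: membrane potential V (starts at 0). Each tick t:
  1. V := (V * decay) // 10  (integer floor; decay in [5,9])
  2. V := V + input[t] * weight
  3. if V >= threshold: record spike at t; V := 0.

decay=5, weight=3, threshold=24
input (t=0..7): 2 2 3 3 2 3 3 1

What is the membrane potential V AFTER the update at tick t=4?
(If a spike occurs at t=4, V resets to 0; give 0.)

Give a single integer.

t=0: input=2 -> V=6
t=1: input=2 -> V=9
t=2: input=3 -> V=13
t=3: input=3 -> V=15
t=4: input=2 -> V=13
t=5: input=3 -> V=15
t=6: input=3 -> V=16
t=7: input=1 -> V=11

Answer: 13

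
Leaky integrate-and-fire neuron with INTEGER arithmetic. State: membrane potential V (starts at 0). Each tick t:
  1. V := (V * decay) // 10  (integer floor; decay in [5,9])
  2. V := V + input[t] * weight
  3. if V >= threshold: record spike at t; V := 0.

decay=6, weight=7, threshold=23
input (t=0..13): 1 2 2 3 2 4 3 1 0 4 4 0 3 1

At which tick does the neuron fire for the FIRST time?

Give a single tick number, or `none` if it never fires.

Answer: 2

Derivation:
t=0: input=1 -> V=7
t=1: input=2 -> V=18
t=2: input=2 -> V=0 FIRE
t=3: input=3 -> V=21
t=4: input=2 -> V=0 FIRE
t=5: input=4 -> V=0 FIRE
t=6: input=3 -> V=21
t=7: input=1 -> V=19
t=8: input=0 -> V=11
t=9: input=4 -> V=0 FIRE
t=10: input=4 -> V=0 FIRE
t=11: input=0 -> V=0
t=12: input=3 -> V=21
t=13: input=1 -> V=19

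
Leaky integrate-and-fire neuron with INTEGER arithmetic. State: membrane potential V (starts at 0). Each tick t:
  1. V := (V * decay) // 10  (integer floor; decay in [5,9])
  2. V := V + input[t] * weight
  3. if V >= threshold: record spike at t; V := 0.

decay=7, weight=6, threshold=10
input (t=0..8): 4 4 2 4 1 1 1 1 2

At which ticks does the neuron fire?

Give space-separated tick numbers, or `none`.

t=0: input=4 -> V=0 FIRE
t=1: input=4 -> V=0 FIRE
t=2: input=2 -> V=0 FIRE
t=3: input=4 -> V=0 FIRE
t=4: input=1 -> V=6
t=5: input=1 -> V=0 FIRE
t=6: input=1 -> V=6
t=7: input=1 -> V=0 FIRE
t=8: input=2 -> V=0 FIRE

Answer: 0 1 2 3 5 7 8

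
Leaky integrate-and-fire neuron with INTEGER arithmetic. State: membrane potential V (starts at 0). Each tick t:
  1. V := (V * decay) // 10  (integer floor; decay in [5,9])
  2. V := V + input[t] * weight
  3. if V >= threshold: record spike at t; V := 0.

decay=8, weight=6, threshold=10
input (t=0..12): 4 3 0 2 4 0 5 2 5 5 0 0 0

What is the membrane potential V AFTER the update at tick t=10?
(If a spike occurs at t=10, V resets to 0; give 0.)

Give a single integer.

t=0: input=4 -> V=0 FIRE
t=1: input=3 -> V=0 FIRE
t=2: input=0 -> V=0
t=3: input=2 -> V=0 FIRE
t=4: input=4 -> V=0 FIRE
t=5: input=0 -> V=0
t=6: input=5 -> V=0 FIRE
t=7: input=2 -> V=0 FIRE
t=8: input=5 -> V=0 FIRE
t=9: input=5 -> V=0 FIRE
t=10: input=0 -> V=0
t=11: input=0 -> V=0
t=12: input=0 -> V=0

Answer: 0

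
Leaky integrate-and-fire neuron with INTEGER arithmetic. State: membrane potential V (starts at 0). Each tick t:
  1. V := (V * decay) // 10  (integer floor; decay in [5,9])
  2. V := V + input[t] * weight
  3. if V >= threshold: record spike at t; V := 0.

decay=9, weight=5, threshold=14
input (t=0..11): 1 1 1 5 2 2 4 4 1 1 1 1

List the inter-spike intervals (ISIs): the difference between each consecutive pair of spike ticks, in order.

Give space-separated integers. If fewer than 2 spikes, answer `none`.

Answer: 2 1 1 4

Derivation:
t=0: input=1 -> V=5
t=1: input=1 -> V=9
t=2: input=1 -> V=13
t=3: input=5 -> V=0 FIRE
t=4: input=2 -> V=10
t=5: input=2 -> V=0 FIRE
t=6: input=4 -> V=0 FIRE
t=7: input=4 -> V=0 FIRE
t=8: input=1 -> V=5
t=9: input=1 -> V=9
t=10: input=1 -> V=13
t=11: input=1 -> V=0 FIRE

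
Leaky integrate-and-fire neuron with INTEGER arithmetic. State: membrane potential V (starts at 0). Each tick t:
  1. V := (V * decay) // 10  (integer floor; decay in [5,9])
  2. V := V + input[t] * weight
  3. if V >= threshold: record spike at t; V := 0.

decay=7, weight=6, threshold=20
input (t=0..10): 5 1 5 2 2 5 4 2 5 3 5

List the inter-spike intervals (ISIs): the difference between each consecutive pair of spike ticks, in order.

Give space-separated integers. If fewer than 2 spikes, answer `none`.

Answer: 2 2 1 1 2 2

Derivation:
t=0: input=5 -> V=0 FIRE
t=1: input=1 -> V=6
t=2: input=5 -> V=0 FIRE
t=3: input=2 -> V=12
t=4: input=2 -> V=0 FIRE
t=5: input=5 -> V=0 FIRE
t=6: input=4 -> V=0 FIRE
t=7: input=2 -> V=12
t=8: input=5 -> V=0 FIRE
t=9: input=3 -> V=18
t=10: input=5 -> V=0 FIRE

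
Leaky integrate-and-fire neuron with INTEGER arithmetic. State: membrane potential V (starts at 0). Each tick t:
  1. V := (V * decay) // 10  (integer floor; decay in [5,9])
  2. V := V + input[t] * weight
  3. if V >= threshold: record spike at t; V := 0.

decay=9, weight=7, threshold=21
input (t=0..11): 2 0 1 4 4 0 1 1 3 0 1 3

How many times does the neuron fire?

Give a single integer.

t=0: input=2 -> V=14
t=1: input=0 -> V=12
t=2: input=1 -> V=17
t=3: input=4 -> V=0 FIRE
t=4: input=4 -> V=0 FIRE
t=5: input=0 -> V=0
t=6: input=1 -> V=7
t=7: input=1 -> V=13
t=8: input=3 -> V=0 FIRE
t=9: input=0 -> V=0
t=10: input=1 -> V=7
t=11: input=3 -> V=0 FIRE

Answer: 4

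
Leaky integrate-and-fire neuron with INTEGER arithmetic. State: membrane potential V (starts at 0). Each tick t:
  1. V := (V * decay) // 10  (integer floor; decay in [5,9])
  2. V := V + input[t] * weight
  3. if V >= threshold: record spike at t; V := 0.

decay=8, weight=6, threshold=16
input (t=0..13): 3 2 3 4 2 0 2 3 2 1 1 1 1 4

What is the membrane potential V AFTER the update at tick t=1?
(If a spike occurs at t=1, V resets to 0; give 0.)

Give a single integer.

Answer: 12

Derivation:
t=0: input=3 -> V=0 FIRE
t=1: input=2 -> V=12
t=2: input=3 -> V=0 FIRE
t=3: input=4 -> V=0 FIRE
t=4: input=2 -> V=12
t=5: input=0 -> V=9
t=6: input=2 -> V=0 FIRE
t=7: input=3 -> V=0 FIRE
t=8: input=2 -> V=12
t=9: input=1 -> V=15
t=10: input=1 -> V=0 FIRE
t=11: input=1 -> V=6
t=12: input=1 -> V=10
t=13: input=4 -> V=0 FIRE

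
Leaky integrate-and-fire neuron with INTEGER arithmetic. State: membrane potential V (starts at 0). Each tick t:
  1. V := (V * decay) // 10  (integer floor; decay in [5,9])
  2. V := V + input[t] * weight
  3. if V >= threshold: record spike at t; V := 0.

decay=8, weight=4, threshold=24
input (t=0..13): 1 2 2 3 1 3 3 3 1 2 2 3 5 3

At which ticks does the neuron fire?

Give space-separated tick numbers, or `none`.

t=0: input=1 -> V=4
t=1: input=2 -> V=11
t=2: input=2 -> V=16
t=3: input=3 -> V=0 FIRE
t=4: input=1 -> V=4
t=5: input=3 -> V=15
t=6: input=3 -> V=0 FIRE
t=7: input=3 -> V=12
t=8: input=1 -> V=13
t=9: input=2 -> V=18
t=10: input=2 -> V=22
t=11: input=3 -> V=0 FIRE
t=12: input=5 -> V=20
t=13: input=3 -> V=0 FIRE

Answer: 3 6 11 13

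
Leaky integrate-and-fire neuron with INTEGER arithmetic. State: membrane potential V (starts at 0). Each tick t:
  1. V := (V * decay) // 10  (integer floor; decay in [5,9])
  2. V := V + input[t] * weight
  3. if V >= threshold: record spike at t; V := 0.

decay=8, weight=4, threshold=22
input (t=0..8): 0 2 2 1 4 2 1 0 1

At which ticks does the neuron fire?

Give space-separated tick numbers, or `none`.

Answer: 4

Derivation:
t=0: input=0 -> V=0
t=1: input=2 -> V=8
t=2: input=2 -> V=14
t=3: input=1 -> V=15
t=4: input=4 -> V=0 FIRE
t=5: input=2 -> V=8
t=6: input=1 -> V=10
t=7: input=0 -> V=8
t=8: input=1 -> V=10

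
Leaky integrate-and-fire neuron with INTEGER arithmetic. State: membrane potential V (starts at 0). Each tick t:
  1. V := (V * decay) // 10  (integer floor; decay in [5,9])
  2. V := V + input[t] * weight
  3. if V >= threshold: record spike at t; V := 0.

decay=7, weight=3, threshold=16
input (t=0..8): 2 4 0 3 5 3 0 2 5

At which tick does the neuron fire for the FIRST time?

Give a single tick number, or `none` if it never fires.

Answer: 1

Derivation:
t=0: input=2 -> V=6
t=1: input=4 -> V=0 FIRE
t=2: input=0 -> V=0
t=3: input=3 -> V=9
t=4: input=5 -> V=0 FIRE
t=5: input=3 -> V=9
t=6: input=0 -> V=6
t=7: input=2 -> V=10
t=8: input=5 -> V=0 FIRE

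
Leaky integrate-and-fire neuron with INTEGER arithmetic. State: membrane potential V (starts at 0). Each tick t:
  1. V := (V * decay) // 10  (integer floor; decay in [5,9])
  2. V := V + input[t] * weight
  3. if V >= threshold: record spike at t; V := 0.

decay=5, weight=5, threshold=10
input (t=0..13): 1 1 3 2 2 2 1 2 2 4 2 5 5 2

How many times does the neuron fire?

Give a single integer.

t=0: input=1 -> V=5
t=1: input=1 -> V=7
t=2: input=3 -> V=0 FIRE
t=3: input=2 -> V=0 FIRE
t=4: input=2 -> V=0 FIRE
t=5: input=2 -> V=0 FIRE
t=6: input=1 -> V=5
t=7: input=2 -> V=0 FIRE
t=8: input=2 -> V=0 FIRE
t=9: input=4 -> V=0 FIRE
t=10: input=2 -> V=0 FIRE
t=11: input=5 -> V=0 FIRE
t=12: input=5 -> V=0 FIRE
t=13: input=2 -> V=0 FIRE

Answer: 11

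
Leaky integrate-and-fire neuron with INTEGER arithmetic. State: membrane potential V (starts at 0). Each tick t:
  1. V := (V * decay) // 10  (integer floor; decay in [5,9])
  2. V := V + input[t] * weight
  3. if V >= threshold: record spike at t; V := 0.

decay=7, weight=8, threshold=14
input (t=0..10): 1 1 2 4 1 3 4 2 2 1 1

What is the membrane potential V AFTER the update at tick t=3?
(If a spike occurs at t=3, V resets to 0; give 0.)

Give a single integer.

t=0: input=1 -> V=8
t=1: input=1 -> V=13
t=2: input=2 -> V=0 FIRE
t=3: input=4 -> V=0 FIRE
t=4: input=1 -> V=8
t=5: input=3 -> V=0 FIRE
t=6: input=4 -> V=0 FIRE
t=7: input=2 -> V=0 FIRE
t=8: input=2 -> V=0 FIRE
t=9: input=1 -> V=8
t=10: input=1 -> V=13

Answer: 0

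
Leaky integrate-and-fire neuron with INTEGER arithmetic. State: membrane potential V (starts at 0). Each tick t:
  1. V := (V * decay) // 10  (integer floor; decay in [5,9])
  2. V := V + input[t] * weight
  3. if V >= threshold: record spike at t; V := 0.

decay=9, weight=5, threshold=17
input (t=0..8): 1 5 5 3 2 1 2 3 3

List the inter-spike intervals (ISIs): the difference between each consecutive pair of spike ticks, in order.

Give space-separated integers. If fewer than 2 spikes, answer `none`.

t=0: input=1 -> V=5
t=1: input=5 -> V=0 FIRE
t=2: input=5 -> V=0 FIRE
t=3: input=3 -> V=15
t=4: input=2 -> V=0 FIRE
t=5: input=1 -> V=5
t=6: input=2 -> V=14
t=7: input=3 -> V=0 FIRE
t=8: input=3 -> V=15

Answer: 1 2 3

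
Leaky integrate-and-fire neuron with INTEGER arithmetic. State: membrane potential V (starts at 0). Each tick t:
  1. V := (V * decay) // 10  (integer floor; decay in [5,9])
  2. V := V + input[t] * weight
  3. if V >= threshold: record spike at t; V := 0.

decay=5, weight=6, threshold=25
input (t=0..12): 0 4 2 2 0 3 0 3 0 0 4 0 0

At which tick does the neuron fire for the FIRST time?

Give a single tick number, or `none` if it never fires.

Answer: 10

Derivation:
t=0: input=0 -> V=0
t=1: input=4 -> V=24
t=2: input=2 -> V=24
t=3: input=2 -> V=24
t=4: input=0 -> V=12
t=5: input=3 -> V=24
t=6: input=0 -> V=12
t=7: input=3 -> V=24
t=8: input=0 -> V=12
t=9: input=0 -> V=6
t=10: input=4 -> V=0 FIRE
t=11: input=0 -> V=0
t=12: input=0 -> V=0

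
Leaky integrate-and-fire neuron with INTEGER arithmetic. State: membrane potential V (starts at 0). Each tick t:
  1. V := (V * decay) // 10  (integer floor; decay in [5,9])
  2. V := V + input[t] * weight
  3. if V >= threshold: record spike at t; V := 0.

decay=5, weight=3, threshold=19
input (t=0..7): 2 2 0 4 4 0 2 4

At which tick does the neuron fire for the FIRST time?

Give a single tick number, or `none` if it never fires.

t=0: input=2 -> V=6
t=1: input=2 -> V=9
t=2: input=0 -> V=4
t=3: input=4 -> V=14
t=4: input=4 -> V=0 FIRE
t=5: input=0 -> V=0
t=6: input=2 -> V=6
t=7: input=4 -> V=15

Answer: 4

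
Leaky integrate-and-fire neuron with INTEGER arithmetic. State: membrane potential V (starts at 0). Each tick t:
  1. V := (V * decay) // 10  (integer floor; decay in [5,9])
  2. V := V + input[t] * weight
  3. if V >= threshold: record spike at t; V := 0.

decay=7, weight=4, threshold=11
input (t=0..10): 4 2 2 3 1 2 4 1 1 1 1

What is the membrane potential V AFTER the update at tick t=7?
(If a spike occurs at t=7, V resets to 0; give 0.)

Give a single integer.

t=0: input=4 -> V=0 FIRE
t=1: input=2 -> V=8
t=2: input=2 -> V=0 FIRE
t=3: input=3 -> V=0 FIRE
t=4: input=1 -> V=4
t=5: input=2 -> V=10
t=6: input=4 -> V=0 FIRE
t=7: input=1 -> V=4
t=8: input=1 -> V=6
t=9: input=1 -> V=8
t=10: input=1 -> V=9

Answer: 4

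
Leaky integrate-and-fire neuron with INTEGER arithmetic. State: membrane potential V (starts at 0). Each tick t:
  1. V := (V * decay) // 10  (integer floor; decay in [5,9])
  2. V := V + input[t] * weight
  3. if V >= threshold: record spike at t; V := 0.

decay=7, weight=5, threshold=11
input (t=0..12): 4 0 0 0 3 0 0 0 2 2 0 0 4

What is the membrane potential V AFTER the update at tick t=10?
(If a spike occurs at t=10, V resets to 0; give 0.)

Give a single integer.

t=0: input=4 -> V=0 FIRE
t=1: input=0 -> V=0
t=2: input=0 -> V=0
t=3: input=0 -> V=0
t=4: input=3 -> V=0 FIRE
t=5: input=0 -> V=0
t=6: input=0 -> V=0
t=7: input=0 -> V=0
t=8: input=2 -> V=10
t=9: input=2 -> V=0 FIRE
t=10: input=0 -> V=0
t=11: input=0 -> V=0
t=12: input=4 -> V=0 FIRE

Answer: 0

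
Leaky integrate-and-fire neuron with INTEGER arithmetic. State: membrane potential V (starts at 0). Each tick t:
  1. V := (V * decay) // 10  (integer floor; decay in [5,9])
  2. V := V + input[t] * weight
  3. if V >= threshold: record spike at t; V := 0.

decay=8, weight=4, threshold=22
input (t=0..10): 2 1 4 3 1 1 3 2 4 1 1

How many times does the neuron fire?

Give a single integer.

Answer: 3

Derivation:
t=0: input=2 -> V=8
t=1: input=1 -> V=10
t=2: input=4 -> V=0 FIRE
t=3: input=3 -> V=12
t=4: input=1 -> V=13
t=5: input=1 -> V=14
t=6: input=3 -> V=0 FIRE
t=7: input=2 -> V=8
t=8: input=4 -> V=0 FIRE
t=9: input=1 -> V=4
t=10: input=1 -> V=7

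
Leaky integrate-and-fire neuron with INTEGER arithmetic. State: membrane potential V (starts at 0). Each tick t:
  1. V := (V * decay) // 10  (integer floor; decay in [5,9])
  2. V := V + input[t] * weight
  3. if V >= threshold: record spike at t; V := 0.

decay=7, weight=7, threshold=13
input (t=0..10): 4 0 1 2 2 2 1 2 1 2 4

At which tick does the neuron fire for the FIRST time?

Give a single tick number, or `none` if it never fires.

t=0: input=4 -> V=0 FIRE
t=1: input=0 -> V=0
t=2: input=1 -> V=7
t=3: input=2 -> V=0 FIRE
t=4: input=2 -> V=0 FIRE
t=5: input=2 -> V=0 FIRE
t=6: input=1 -> V=7
t=7: input=2 -> V=0 FIRE
t=8: input=1 -> V=7
t=9: input=2 -> V=0 FIRE
t=10: input=4 -> V=0 FIRE

Answer: 0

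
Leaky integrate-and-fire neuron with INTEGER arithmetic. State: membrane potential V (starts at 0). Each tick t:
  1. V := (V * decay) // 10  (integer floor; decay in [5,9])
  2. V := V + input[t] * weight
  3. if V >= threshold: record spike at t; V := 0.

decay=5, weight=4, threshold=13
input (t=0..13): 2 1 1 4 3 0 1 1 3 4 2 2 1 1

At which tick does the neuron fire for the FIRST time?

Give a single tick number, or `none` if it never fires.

Answer: 3

Derivation:
t=0: input=2 -> V=8
t=1: input=1 -> V=8
t=2: input=1 -> V=8
t=3: input=4 -> V=0 FIRE
t=4: input=3 -> V=12
t=5: input=0 -> V=6
t=6: input=1 -> V=7
t=7: input=1 -> V=7
t=8: input=3 -> V=0 FIRE
t=9: input=4 -> V=0 FIRE
t=10: input=2 -> V=8
t=11: input=2 -> V=12
t=12: input=1 -> V=10
t=13: input=1 -> V=9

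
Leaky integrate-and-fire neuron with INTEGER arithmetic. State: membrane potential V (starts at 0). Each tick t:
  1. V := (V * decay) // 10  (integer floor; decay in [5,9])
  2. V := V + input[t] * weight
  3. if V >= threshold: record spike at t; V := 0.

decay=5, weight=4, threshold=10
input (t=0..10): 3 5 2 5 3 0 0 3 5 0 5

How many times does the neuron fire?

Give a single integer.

t=0: input=3 -> V=0 FIRE
t=1: input=5 -> V=0 FIRE
t=2: input=2 -> V=8
t=3: input=5 -> V=0 FIRE
t=4: input=3 -> V=0 FIRE
t=5: input=0 -> V=0
t=6: input=0 -> V=0
t=7: input=3 -> V=0 FIRE
t=8: input=5 -> V=0 FIRE
t=9: input=0 -> V=0
t=10: input=5 -> V=0 FIRE

Answer: 7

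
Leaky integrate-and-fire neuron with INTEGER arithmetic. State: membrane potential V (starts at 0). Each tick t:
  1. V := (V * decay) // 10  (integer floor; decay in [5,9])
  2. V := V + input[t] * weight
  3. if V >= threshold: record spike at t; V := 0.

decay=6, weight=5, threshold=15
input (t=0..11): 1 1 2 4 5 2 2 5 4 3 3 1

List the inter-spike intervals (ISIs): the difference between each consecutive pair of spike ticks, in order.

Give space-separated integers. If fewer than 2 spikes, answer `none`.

Answer: 1 2 1 1 1 1

Derivation:
t=0: input=1 -> V=5
t=1: input=1 -> V=8
t=2: input=2 -> V=14
t=3: input=4 -> V=0 FIRE
t=4: input=5 -> V=0 FIRE
t=5: input=2 -> V=10
t=6: input=2 -> V=0 FIRE
t=7: input=5 -> V=0 FIRE
t=8: input=4 -> V=0 FIRE
t=9: input=3 -> V=0 FIRE
t=10: input=3 -> V=0 FIRE
t=11: input=1 -> V=5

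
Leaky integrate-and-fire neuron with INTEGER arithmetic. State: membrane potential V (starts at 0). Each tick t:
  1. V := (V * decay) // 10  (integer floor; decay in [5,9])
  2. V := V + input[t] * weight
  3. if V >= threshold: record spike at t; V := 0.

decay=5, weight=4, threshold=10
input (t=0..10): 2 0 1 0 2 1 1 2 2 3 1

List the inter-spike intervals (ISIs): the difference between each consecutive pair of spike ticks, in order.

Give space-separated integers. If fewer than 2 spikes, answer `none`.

t=0: input=2 -> V=8
t=1: input=0 -> V=4
t=2: input=1 -> V=6
t=3: input=0 -> V=3
t=4: input=2 -> V=9
t=5: input=1 -> V=8
t=6: input=1 -> V=8
t=7: input=2 -> V=0 FIRE
t=8: input=2 -> V=8
t=9: input=3 -> V=0 FIRE
t=10: input=1 -> V=4

Answer: 2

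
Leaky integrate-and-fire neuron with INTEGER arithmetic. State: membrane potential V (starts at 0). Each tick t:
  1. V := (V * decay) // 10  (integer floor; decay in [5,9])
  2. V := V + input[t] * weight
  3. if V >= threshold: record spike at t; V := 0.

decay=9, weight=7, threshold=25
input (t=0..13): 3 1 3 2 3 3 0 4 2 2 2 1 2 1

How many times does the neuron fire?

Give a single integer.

t=0: input=3 -> V=21
t=1: input=1 -> V=0 FIRE
t=2: input=3 -> V=21
t=3: input=2 -> V=0 FIRE
t=4: input=3 -> V=21
t=5: input=3 -> V=0 FIRE
t=6: input=0 -> V=0
t=7: input=4 -> V=0 FIRE
t=8: input=2 -> V=14
t=9: input=2 -> V=0 FIRE
t=10: input=2 -> V=14
t=11: input=1 -> V=19
t=12: input=2 -> V=0 FIRE
t=13: input=1 -> V=7

Answer: 6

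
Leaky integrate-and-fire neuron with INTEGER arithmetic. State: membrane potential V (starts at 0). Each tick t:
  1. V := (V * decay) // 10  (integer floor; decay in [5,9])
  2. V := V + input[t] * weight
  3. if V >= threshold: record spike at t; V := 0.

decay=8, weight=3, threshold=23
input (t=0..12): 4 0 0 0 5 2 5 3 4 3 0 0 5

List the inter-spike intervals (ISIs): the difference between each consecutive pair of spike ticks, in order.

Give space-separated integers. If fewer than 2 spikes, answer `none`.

Answer: 3

Derivation:
t=0: input=4 -> V=12
t=1: input=0 -> V=9
t=2: input=0 -> V=7
t=3: input=0 -> V=5
t=4: input=5 -> V=19
t=5: input=2 -> V=21
t=6: input=5 -> V=0 FIRE
t=7: input=3 -> V=9
t=8: input=4 -> V=19
t=9: input=3 -> V=0 FIRE
t=10: input=0 -> V=0
t=11: input=0 -> V=0
t=12: input=5 -> V=15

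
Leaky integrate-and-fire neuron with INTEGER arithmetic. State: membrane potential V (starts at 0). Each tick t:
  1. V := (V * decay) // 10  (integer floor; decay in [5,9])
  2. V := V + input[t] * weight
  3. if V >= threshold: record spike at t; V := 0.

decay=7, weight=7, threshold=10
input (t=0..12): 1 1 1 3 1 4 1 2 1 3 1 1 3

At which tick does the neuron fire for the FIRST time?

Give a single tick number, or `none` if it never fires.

t=0: input=1 -> V=7
t=1: input=1 -> V=0 FIRE
t=2: input=1 -> V=7
t=3: input=3 -> V=0 FIRE
t=4: input=1 -> V=7
t=5: input=4 -> V=0 FIRE
t=6: input=1 -> V=7
t=7: input=2 -> V=0 FIRE
t=8: input=1 -> V=7
t=9: input=3 -> V=0 FIRE
t=10: input=1 -> V=7
t=11: input=1 -> V=0 FIRE
t=12: input=3 -> V=0 FIRE

Answer: 1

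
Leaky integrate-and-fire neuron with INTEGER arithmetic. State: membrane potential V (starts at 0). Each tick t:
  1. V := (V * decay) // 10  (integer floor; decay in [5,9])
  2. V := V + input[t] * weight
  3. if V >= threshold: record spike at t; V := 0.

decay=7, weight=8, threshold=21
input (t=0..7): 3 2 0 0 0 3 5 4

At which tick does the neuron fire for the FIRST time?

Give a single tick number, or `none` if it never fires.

t=0: input=3 -> V=0 FIRE
t=1: input=2 -> V=16
t=2: input=0 -> V=11
t=3: input=0 -> V=7
t=4: input=0 -> V=4
t=5: input=3 -> V=0 FIRE
t=6: input=5 -> V=0 FIRE
t=7: input=4 -> V=0 FIRE

Answer: 0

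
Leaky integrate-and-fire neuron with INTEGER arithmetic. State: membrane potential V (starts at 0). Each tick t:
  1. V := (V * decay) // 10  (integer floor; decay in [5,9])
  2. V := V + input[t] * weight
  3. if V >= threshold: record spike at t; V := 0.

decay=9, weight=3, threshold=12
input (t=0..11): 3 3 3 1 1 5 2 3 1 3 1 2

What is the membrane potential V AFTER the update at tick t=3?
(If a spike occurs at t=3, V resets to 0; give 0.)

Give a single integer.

t=0: input=3 -> V=9
t=1: input=3 -> V=0 FIRE
t=2: input=3 -> V=9
t=3: input=1 -> V=11
t=4: input=1 -> V=0 FIRE
t=5: input=5 -> V=0 FIRE
t=6: input=2 -> V=6
t=7: input=3 -> V=0 FIRE
t=8: input=1 -> V=3
t=9: input=3 -> V=11
t=10: input=1 -> V=0 FIRE
t=11: input=2 -> V=6

Answer: 11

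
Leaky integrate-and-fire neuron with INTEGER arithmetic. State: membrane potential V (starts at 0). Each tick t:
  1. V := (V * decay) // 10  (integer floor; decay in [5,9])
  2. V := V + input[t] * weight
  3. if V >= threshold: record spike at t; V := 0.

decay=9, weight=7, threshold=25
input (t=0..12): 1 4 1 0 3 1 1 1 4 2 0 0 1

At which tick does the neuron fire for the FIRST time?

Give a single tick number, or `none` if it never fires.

Answer: 1

Derivation:
t=0: input=1 -> V=7
t=1: input=4 -> V=0 FIRE
t=2: input=1 -> V=7
t=3: input=0 -> V=6
t=4: input=3 -> V=0 FIRE
t=5: input=1 -> V=7
t=6: input=1 -> V=13
t=7: input=1 -> V=18
t=8: input=4 -> V=0 FIRE
t=9: input=2 -> V=14
t=10: input=0 -> V=12
t=11: input=0 -> V=10
t=12: input=1 -> V=16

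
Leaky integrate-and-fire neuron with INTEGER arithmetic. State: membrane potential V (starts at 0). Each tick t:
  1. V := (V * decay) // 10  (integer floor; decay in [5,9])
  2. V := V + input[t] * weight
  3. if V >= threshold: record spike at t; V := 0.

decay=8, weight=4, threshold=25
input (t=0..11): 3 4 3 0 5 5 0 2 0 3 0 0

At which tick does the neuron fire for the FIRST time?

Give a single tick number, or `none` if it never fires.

Answer: 1

Derivation:
t=0: input=3 -> V=12
t=1: input=4 -> V=0 FIRE
t=2: input=3 -> V=12
t=3: input=0 -> V=9
t=4: input=5 -> V=0 FIRE
t=5: input=5 -> V=20
t=6: input=0 -> V=16
t=7: input=2 -> V=20
t=8: input=0 -> V=16
t=9: input=3 -> V=24
t=10: input=0 -> V=19
t=11: input=0 -> V=15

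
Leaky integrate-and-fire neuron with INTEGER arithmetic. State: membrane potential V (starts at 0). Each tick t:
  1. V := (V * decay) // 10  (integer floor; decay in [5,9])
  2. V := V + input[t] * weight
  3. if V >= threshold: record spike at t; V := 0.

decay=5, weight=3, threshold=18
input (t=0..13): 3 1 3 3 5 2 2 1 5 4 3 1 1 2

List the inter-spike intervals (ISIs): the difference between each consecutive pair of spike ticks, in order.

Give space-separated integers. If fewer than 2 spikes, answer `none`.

Answer: 4

Derivation:
t=0: input=3 -> V=9
t=1: input=1 -> V=7
t=2: input=3 -> V=12
t=3: input=3 -> V=15
t=4: input=5 -> V=0 FIRE
t=5: input=2 -> V=6
t=6: input=2 -> V=9
t=7: input=1 -> V=7
t=8: input=5 -> V=0 FIRE
t=9: input=4 -> V=12
t=10: input=3 -> V=15
t=11: input=1 -> V=10
t=12: input=1 -> V=8
t=13: input=2 -> V=10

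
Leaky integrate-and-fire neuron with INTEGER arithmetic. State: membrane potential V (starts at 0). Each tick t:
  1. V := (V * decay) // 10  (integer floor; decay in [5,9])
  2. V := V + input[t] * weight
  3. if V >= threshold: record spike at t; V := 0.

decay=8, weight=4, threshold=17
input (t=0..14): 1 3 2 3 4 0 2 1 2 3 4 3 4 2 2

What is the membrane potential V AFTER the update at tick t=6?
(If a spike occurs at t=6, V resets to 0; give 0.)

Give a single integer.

Answer: 8

Derivation:
t=0: input=1 -> V=4
t=1: input=3 -> V=15
t=2: input=2 -> V=0 FIRE
t=3: input=3 -> V=12
t=4: input=4 -> V=0 FIRE
t=5: input=0 -> V=0
t=6: input=2 -> V=8
t=7: input=1 -> V=10
t=8: input=2 -> V=16
t=9: input=3 -> V=0 FIRE
t=10: input=4 -> V=16
t=11: input=3 -> V=0 FIRE
t=12: input=4 -> V=16
t=13: input=2 -> V=0 FIRE
t=14: input=2 -> V=8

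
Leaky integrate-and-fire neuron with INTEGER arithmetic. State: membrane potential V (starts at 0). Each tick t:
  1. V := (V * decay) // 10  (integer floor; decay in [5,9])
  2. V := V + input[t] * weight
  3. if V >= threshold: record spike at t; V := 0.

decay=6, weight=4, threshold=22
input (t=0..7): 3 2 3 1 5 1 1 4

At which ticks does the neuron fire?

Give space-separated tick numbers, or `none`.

t=0: input=3 -> V=12
t=1: input=2 -> V=15
t=2: input=3 -> V=21
t=3: input=1 -> V=16
t=4: input=5 -> V=0 FIRE
t=5: input=1 -> V=4
t=6: input=1 -> V=6
t=7: input=4 -> V=19

Answer: 4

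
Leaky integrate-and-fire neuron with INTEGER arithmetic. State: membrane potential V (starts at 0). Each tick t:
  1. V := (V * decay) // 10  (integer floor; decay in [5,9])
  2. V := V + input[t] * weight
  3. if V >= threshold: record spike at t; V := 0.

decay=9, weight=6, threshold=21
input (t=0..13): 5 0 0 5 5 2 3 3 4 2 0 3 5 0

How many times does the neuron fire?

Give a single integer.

t=0: input=5 -> V=0 FIRE
t=1: input=0 -> V=0
t=2: input=0 -> V=0
t=3: input=5 -> V=0 FIRE
t=4: input=5 -> V=0 FIRE
t=5: input=2 -> V=12
t=6: input=3 -> V=0 FIRE
t=7: input=3 -> V=18
t=8: input=4 -> V=0 FIRE
t=9: input=2 -> V=12
t=10: input=0 -> V=10
t=11: input=3 -> V=0 FIRE
t=12: input=5 -> V=0 FIRE
t=13: input=0 -> V=0

Answer: 7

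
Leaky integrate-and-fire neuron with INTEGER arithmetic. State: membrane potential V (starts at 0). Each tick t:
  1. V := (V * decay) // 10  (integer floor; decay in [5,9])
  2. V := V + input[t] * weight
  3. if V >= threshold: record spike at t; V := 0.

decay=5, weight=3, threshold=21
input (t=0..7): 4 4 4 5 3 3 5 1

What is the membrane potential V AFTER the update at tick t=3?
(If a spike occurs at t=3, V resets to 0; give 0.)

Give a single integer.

Answer: 15

Derivation:
t=0: input=4 -> V=12
t=1: input=4 -> V=18
t=2: input=4 -> V=0 FIRE
t=3: input=5 -> V=15
t=4: input=3 -> V=16
t=5: input=3 -> V=17
t=6: input=5 -> V=0 FIRE
t=7: input=1 -> V=3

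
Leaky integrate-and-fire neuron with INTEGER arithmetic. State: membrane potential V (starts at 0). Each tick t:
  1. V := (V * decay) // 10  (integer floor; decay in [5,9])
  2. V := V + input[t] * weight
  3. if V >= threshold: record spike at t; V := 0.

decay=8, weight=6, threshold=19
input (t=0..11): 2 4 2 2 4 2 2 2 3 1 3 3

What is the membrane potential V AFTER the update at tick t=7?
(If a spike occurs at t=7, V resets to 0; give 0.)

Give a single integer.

t=0: input=2 -> V=12
t=1: input=4 -> V=0 FIRE
t=2: input=2 -> V=12
t=3: input=2 -> V=0 FIRE
t=4: input=4 -> V=0 FIRE
t=5: input=2 -> V=12
t=6: input=2 -> V=0 FIRE
t=7: input=2 -> V=12
t=8: input=3 -> V=0 FIRE
t=9: input=1 -> V=6
t=10: input=3 -> V=0 FIRE
t=11: input=3 -> V=18

Answer: 12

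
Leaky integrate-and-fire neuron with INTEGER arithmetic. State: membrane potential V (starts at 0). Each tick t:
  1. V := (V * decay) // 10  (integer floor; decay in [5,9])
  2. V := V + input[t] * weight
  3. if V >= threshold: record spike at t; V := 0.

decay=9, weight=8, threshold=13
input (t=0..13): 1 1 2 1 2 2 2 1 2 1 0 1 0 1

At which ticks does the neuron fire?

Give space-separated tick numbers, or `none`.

t=0: input=1 -> V=8
t=1: input=1 -> V=0 FIRE
t=2: input=2 -> V=0 FIRE
t=3: input=1 -> V=8
t=4: input=2 -> V=0 FIRE
t=5: input=2 -> V=0 FIRE
t=6: input=2 -> V=0 FIRE
t=7: input=1 -> V=8
t=8: input=2 -> V=0 FIRE
t=9: input=1 -> V=8
t=10: input=0 -> V=7
t=11: input=1 -> V=0 FIRE
t=12: input=0 -> V=0
t=13: input=1 -> V=8

Answer: 1 2 4 5 6 8 11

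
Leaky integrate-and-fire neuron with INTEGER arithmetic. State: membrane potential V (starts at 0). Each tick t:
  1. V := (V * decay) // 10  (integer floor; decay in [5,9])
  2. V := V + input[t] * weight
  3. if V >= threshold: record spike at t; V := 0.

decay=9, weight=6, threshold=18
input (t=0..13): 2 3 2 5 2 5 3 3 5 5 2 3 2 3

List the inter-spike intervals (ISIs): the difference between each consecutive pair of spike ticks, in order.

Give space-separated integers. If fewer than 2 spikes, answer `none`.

t=0: input=2 -> V=12
t=1: input=3 -> V=0 FIRE
t=2: input=2 -> V=12
t=3: input=5 -> V=0 FIRE
t=4: input=2 -> V=12
t=5: input=5 -> V=0 FIRE
t=6: input=3 -> V=0 FIRE
t=7: input=3 -> V=0 FIRE
t=8: input=5 -> V=0 FIRE
t=9: input=5 -> V=0 FIRE
t=10: input=2 -> V=12
t=11: input=3 -> V=0 FIRE
t=12: input=2 -> V=12
t=13: input=3 -> V=0 FIRE

Answer: 2 2 1 1 1 1 2 2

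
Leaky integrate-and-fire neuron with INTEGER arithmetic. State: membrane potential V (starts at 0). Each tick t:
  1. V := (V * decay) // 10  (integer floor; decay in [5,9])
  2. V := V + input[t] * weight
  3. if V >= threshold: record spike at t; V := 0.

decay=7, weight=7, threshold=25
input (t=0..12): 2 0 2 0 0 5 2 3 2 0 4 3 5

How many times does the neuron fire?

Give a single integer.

Answer: 4

Derivation:
t=0: input=2 -> V=14
t=1: input=0 -> V=9
t=2: input=2 -> V=20
t=3: input=0 -> V=14
t=4: input=0 -> V=9
t=5: input=5 -> V=0 FIRE
t=6: input=2 -> V=14
t=7: input=3 -> V=0 FIRE
t=8: input=2 -> V=14
t=9: input=0 -> V=9
t=10: input=4 -> V=0 FIRE
t=11: input=3 -> V=21
t=12: input=5 -> V=0 FIRE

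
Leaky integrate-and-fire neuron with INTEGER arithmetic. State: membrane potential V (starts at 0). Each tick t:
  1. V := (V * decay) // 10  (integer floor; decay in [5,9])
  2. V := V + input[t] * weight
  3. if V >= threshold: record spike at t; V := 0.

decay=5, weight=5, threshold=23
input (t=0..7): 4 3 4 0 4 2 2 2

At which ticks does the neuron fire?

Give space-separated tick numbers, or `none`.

t=0: input=4 -> V=20
t=1: input=3 -> V=0 FIRE
t=2: input=4 -> V=20
t=3: input=0 -> V=10
t=4: input=4 -> V=0 FIRE
t=5: input=2 -> V=10
t=6: input=2 -> V=15
t=7: input=2 -> V=17

Answer: 1 4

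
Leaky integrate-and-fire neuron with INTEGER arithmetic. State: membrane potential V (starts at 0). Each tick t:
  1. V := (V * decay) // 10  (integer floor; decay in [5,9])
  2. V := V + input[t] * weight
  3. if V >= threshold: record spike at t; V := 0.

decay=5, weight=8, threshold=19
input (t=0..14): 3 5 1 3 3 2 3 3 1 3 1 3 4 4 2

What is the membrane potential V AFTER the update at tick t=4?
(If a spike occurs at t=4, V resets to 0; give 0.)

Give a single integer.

Answer: 0

Derivation:
t=0: input=3 -> V=0 FIRE
t=1: input=5 -> V=0 FIRE
t=2: input=1 -> V=8
t=3: input=3 -> V=0 FIRE
t=4: input=3 -> V=0 FIRE
t=5: input=2 -> V=16
t=6: input=3 -> V=0 FIRE
t=7: input=3 -> V=0 FIRE
t=8: input=1 -> V=8
t=9: input=3 -> V=0 FIRE
t=10: input=1 -> V=8
t=11: input=3 -> V=0 FIRE
t=12: input=4 -> V=0 FIRE
t=13: input=4 -> V=0 FIRE
t=14: input=2 -> V=16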